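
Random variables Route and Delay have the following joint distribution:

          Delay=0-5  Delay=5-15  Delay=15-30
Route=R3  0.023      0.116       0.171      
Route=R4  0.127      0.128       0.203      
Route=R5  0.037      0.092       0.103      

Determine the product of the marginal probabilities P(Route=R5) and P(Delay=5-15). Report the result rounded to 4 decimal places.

0.0780

P(Route=R5) = 0.037 + 0.092 + 0.103 = 0.232.
P(Delay=5-15) = 0.116 + 0.128 + 0.092 = 0.336.
Product: 0.232 × 0.336 = 0.0780.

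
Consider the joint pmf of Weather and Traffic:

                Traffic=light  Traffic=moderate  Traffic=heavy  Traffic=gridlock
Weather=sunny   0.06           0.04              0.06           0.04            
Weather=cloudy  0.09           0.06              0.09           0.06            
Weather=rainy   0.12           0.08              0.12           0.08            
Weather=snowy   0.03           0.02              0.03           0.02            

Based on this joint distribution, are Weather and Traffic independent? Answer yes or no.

Every cell satisfies P(Weather,Traffic) = P(Weather)·P(Traffic). For instance P(Weather=sunny) = 0.20, P(Traffic=moderate) = 0.20, and 0.20×0.20 = 0.04 matches the joint entry. So Weather and Traffic are independent.

yes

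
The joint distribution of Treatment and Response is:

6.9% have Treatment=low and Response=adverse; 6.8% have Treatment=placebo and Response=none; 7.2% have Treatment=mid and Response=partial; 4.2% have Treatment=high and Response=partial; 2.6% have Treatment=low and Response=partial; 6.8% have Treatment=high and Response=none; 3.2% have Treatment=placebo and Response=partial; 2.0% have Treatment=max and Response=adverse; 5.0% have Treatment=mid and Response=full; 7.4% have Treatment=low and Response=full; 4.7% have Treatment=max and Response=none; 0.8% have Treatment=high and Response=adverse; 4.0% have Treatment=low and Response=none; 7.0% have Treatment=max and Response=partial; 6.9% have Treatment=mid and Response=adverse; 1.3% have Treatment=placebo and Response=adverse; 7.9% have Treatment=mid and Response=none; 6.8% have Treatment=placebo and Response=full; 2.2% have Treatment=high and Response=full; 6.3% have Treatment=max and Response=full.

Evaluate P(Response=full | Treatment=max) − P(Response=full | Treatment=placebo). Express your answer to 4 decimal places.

P(Treatment=max) = 0.047 + 0.070 + 0.063 + 0.020 = 0.200; P(Response=full | Treatment=max) = 0.063/0.200 = 0.31500.
P(Treatment=placebo) = 0.068 + 0.032 + 0.068 + 0.013 = 0.181; P(Response=full | Treatment=placebo) = 0.068/0.181 = 0.37569.
Difference = -0.0607.

-0.0607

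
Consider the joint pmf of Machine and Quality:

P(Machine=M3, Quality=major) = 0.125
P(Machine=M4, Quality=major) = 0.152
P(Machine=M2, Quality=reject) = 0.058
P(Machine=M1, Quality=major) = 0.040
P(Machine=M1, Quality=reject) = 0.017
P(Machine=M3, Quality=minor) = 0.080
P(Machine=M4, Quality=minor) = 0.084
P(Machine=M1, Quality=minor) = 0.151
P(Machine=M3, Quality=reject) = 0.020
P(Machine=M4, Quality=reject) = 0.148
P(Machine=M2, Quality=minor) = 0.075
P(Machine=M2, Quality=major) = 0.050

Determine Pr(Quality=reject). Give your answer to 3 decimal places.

0.243

P(Quality=reject) = 0.017 + 0.058 + 0.020 + 0.148 = 0.243.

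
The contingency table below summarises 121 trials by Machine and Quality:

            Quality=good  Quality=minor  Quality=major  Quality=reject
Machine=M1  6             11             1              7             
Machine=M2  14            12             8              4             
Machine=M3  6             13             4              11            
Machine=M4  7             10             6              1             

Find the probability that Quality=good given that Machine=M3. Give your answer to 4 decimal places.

Total with Machine=M3: 6 + 13 + 4 + 11 = 34.
P(Quality=good | Machine=M3) = 6/34 = 0.1765.

0.1765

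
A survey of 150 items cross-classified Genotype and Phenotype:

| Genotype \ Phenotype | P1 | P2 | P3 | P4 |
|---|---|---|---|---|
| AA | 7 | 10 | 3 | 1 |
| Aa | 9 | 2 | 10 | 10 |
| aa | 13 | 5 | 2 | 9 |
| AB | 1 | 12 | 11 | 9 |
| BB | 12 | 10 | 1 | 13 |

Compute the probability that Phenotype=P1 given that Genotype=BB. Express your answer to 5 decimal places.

Total with Genotype=BB: 12 + 10 + 1 + 13 = 36.
P(Phenotype=P1 | Genotype=BB) = 12/36 = 0.33333.

0.33333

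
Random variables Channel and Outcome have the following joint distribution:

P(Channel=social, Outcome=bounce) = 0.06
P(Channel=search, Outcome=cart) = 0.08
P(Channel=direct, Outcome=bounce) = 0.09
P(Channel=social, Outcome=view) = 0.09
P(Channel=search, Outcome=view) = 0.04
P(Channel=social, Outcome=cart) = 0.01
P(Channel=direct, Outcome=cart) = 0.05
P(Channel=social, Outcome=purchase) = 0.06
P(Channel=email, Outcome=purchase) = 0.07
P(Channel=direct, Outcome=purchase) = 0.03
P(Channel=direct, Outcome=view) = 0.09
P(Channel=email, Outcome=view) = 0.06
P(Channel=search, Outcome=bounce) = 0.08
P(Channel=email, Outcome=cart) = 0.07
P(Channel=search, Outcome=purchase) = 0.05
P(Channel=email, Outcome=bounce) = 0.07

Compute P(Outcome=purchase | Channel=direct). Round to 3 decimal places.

P(Channel=direct) = 0.09 + 0.09 + 0.05 + 0.03 = 0.26.
P(Outcome=purchase | Channel=direct) = 0.03/0.26 = 0.115.

0.115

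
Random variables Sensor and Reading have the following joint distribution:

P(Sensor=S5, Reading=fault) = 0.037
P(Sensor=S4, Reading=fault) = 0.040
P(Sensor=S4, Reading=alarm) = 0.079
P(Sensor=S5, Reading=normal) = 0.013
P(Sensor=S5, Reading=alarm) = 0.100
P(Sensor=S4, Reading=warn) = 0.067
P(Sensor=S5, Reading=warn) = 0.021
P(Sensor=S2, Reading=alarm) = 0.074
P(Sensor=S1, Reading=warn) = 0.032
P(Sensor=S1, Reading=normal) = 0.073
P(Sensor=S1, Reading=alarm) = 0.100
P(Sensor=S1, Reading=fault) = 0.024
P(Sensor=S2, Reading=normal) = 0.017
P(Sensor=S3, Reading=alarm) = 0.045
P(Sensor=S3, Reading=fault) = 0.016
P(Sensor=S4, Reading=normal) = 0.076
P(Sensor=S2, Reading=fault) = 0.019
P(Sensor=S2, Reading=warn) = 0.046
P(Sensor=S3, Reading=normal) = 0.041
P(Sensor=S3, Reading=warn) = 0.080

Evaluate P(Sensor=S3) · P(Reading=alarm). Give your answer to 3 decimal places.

P(Sensor=S3) = 0.041 + 0.080 + 0.045 + 0.016 = 0.182.
P(Reading=alarm) = 0.100 + 0.074 + 0.045 + 0.079 + 0.100 = 0.398.
Product: 0.182 × 0.398 = 0.072.

0.072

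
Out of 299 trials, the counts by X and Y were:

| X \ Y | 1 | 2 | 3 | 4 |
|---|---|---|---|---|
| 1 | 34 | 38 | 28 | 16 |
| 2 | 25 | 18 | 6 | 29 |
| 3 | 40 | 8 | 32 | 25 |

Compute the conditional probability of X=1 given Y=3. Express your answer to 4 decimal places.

Total with Y=3: 28 + 6 + 32 = 66.
P(X=1 | Y=3) = 28/66 = 0.4242.

0.4242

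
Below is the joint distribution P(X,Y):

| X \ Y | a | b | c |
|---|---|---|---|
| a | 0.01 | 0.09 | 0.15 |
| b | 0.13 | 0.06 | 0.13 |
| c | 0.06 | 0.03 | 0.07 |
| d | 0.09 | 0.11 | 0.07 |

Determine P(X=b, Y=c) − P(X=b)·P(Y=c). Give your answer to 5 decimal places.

-0.00440

P(X=b) = 0.13 + 0.06 + 0.13 = 0.32.
P(Y=c) = 0.15 + 0.13 + 0.07 + 0.07 = 0.42.
P(X=b, Y=c) − P(X=b)P(Y=c) = 0.13 − 0.32×0.42 = -0.00440.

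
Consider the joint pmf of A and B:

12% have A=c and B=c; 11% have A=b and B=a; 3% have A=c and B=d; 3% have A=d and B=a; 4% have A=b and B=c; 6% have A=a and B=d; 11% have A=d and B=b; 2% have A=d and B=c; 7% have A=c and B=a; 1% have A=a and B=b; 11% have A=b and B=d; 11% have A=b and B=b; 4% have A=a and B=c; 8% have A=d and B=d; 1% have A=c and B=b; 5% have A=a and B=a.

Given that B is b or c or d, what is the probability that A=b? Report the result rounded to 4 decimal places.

P(B=b) = 0.01 + 0.11 + 0.01 + 0.11 = 0.24.
P(B=c) = 0.04 + 0.04 + 0.12 + 0.02 = 0.22.
P(B=d) = 0.06 + 0.11 + 0.03 + 0.08 = 0.28.
P(B ∈ {b, c, d}) = 0.24 + 0.22 + 0.28 = 0.74; P(A=b, B ∈ {b, c, d}) = 0.11 + 0.04 + 0.11 = 0.26.
P(A=b | B ∈ {b, c, d}) = 0.26/0.74 = 0.3514.

0.3514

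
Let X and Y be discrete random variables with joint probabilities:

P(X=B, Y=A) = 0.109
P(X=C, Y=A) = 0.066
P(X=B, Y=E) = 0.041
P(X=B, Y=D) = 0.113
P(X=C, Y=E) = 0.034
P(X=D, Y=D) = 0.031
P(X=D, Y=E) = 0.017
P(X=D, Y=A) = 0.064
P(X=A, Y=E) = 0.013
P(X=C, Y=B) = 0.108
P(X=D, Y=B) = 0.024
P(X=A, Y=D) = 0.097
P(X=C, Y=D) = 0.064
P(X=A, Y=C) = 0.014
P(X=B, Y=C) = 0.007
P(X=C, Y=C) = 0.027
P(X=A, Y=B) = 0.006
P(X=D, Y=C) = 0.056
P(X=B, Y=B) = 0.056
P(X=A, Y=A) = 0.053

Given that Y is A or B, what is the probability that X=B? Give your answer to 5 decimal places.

P(Y=A) = 0.053 + 0.109 + 0.066 + 0.064 = 0.292.
P(Y=B) = 0.006 + 0.056 + 0.108 + 0.024 = 0.194.
P(Y ∈ {A, B}) = 0.292 + 0.194 = 0.486; P(X=B, Y ∈ {A, B}) = 0.109 + 0.056 = 0.165.
P(X=B | Y ∈ {A, B}) = 0.165/0.486 = 0.33951.

0.33951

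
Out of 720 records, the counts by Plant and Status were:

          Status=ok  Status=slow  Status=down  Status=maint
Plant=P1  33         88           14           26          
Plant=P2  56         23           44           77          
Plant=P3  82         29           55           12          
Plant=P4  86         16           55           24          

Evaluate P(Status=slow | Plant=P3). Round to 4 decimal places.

0.1629

Total with Plant=P3: 82 + 29 + 55 + 12 = 178.
P(Status=slow | Plant=P3) = 29/178 = 0.1629.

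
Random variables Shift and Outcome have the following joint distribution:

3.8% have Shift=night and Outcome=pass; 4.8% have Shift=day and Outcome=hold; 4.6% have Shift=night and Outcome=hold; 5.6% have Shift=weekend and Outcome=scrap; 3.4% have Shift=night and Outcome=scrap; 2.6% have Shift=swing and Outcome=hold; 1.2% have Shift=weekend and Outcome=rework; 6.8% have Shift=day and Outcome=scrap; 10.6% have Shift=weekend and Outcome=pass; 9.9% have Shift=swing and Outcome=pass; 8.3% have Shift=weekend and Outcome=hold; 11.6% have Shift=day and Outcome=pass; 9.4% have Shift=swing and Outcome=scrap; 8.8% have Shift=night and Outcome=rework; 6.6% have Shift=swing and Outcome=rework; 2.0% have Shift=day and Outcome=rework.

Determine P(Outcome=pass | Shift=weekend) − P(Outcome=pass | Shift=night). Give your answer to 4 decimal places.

0.2280

P(Shift=weekend) = 0.106 + 0.012 + 0.056 + 0.083 = 0.257; P(Outcome=pass | Shift=weekend) = 0.106/0.257 = 0.41245.
P(Shift=night) = 0.038 + 0.088 + 0.034 + 0.046 = 0.206; P(Outcome=pass | Shift=night) = 0.038/0.206 = 0.18447.
Difference = 0.2280.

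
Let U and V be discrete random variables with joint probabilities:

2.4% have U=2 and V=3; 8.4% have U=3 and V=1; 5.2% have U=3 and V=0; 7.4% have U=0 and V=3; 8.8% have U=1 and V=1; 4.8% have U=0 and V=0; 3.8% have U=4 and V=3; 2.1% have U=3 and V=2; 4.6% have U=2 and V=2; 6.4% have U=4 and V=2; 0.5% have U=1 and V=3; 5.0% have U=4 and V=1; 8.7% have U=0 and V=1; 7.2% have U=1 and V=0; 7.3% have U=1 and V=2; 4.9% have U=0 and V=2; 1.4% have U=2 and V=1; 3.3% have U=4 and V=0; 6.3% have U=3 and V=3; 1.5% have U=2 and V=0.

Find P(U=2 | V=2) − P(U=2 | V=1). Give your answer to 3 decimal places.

0.138

P(V=2) = 0.049 + 0.073 + 0.046 + 0.021 + 0.064 = 0.253; P(U=2 | V=2) = 0.046/0.253 = 0.1818.
P(V=1) = 0.087 + 0.088 + 0.014 + 0.084 + 0.050 = 0.323; P(U=2 | V=1) = 0.014/0.323 = 0.0433.
Difference = 0.138.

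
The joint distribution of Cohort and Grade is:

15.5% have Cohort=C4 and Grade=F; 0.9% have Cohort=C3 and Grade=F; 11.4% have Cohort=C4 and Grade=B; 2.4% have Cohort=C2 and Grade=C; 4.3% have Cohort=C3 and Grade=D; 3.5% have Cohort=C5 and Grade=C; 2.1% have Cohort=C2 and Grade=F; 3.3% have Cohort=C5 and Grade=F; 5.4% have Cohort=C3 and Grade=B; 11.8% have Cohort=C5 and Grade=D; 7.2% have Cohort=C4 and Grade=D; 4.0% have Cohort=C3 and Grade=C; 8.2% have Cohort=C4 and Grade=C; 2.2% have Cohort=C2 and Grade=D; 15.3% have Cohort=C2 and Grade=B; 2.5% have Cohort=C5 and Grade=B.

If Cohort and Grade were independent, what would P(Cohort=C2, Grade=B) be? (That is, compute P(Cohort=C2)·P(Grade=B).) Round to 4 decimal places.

P(Cohort=C2) = 0.153 + 0.024 + 0.022 + 0.021 = 0.220.
P(Grade=B) = 0.153 + 0.054 + 0.114 + 0.025 = 0.346.
Product: 0.220 × 0.346 = 0.0761.

0.0761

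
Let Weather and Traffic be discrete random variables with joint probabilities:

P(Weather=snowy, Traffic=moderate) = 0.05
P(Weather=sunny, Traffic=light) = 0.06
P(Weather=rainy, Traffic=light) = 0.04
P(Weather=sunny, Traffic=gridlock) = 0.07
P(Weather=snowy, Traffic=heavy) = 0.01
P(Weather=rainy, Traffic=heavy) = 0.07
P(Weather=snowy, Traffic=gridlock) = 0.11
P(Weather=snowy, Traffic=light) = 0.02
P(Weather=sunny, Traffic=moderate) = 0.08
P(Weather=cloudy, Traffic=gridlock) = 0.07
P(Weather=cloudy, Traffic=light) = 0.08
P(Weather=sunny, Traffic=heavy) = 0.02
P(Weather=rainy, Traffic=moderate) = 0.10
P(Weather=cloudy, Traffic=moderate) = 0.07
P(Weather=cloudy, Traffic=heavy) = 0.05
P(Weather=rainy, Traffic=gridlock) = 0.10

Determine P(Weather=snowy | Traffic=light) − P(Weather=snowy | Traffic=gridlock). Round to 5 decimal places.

P(Traffic=light) = 0.06 + 0.08 + 0.04 + 0.02 = 0.20; P(Weather=snowy | Traffic=light) = 0.02/0.20 = 0.100000.
P(Traffic=gridlock) = 0.07 + 0.07 + 0.10 + 0.11 = 0.35; P(Weather=snowy | Traffic=gridlock) = 0.11/0.35 = 0.314286.
Difference = -0.21429.

-0.21429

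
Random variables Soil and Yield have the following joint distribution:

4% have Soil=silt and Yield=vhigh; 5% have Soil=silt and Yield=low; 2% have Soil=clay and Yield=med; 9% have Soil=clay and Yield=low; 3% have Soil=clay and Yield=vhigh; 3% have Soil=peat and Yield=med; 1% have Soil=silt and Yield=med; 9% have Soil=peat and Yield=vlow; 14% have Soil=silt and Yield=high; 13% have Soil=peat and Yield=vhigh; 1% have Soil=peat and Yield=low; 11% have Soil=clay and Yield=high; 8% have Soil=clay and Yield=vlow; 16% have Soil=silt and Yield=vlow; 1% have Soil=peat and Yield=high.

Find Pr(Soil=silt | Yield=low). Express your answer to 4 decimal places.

0.3333

P(Yield=low) = 0.09 + 0.05 + 0.01 = 0.15.
P(Soil=silt | Yield=low) = 0.05/0.15 = 0.3333.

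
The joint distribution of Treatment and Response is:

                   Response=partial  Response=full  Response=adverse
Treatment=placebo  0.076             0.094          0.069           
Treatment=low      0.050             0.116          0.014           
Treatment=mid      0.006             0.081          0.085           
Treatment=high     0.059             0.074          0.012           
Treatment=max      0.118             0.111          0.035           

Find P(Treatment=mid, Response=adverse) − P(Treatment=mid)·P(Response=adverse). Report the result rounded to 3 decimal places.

P(Treatment=mid) = 0.006 + 0.081 + 0.085 = 0.172.
P(Response=adverse) = 0.069 + 0.014 + 0.085 + 0.012 + 0.035 = 0.215.
P(Treatment=mid, Response=adverse) − P(Treatment=mid)P(Response=adverse) = 0.085 − 0.172×0.215 = 0.048.

0.048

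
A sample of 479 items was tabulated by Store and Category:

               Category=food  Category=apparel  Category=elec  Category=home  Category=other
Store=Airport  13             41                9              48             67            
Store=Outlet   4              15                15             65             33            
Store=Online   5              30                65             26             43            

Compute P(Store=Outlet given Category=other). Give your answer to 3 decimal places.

Total with Category=other: 67 + 33 + 43 = 143.
P(Store=Outlet | Category=other) = 33/143 = 0.231.

0.231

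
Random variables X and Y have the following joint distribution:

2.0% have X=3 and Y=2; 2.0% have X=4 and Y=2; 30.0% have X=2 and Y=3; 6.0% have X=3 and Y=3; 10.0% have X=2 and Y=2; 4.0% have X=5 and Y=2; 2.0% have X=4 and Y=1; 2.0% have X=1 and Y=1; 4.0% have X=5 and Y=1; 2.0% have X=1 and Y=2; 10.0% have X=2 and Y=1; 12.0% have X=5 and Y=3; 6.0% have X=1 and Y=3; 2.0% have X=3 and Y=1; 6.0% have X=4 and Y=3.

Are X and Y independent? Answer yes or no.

Every cell satisfies P(X,Y) = P(X)·P(Y). For instance P(X=2) = 0.500, P(Y=2) = 0.200, and 0.500×0.200 = 0.100 matches the joint entry. So X and Y are independent.

yes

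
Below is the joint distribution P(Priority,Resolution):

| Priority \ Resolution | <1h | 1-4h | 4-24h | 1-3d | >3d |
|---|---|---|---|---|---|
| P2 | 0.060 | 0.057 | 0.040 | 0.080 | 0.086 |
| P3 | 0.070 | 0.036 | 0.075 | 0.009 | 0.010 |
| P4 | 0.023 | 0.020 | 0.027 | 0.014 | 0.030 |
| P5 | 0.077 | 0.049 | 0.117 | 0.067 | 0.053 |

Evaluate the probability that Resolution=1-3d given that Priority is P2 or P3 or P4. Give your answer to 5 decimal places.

0.16170

P(Priority=P2) = 0.060 + 0.057 + 0.040 + 0.080 + 0.086 = 0.323.
P(Priority=P3) = 0.070 + 0.036 + 0.075 + 0.009 + 0.010 = 0.200.
P(Priority=P4) = 0.023 + 0.020 + 0.027 + 0.014 + 0.030 = 0.114.
P(Priority ∈ {P2, P3, P4}) = 0.323 + 0.200 + 0.114 = 0.637; P(Resolution=1-3d, Priority ∈ {P2, P3, P4}) = 0.080 + 0.009 + 0.014 = 0.103.
P(Resolution=1-3d | Priority ∈ {P2, P3, P4}) = 0.103/0.637 = 0.16170.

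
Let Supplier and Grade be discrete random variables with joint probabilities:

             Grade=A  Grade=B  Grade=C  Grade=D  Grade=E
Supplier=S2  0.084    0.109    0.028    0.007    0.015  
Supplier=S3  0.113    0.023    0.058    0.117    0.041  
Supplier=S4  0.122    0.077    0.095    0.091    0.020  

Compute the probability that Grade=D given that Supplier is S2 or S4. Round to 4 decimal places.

0.1512

P(Supplier=S2) = 0.084 + 0.109 + 0.028 + 0.007 + 0.015 = 0.243.
P(Supplier=S4) = 0.122 + 0.077 + 0.095 + 0.091 + 0.020 = 0.405.
P(Supplier ∈ {S2, S4}) = 0.243 + 0.405 = 0.648; P(Grade=D, Supplier ∈ {S2, S4}) = 0.007 + 0.091 = 0.098.
P(Grade=D | Supplier ∈ {S2, S4}) = 0.098/0.648 = 0.1512.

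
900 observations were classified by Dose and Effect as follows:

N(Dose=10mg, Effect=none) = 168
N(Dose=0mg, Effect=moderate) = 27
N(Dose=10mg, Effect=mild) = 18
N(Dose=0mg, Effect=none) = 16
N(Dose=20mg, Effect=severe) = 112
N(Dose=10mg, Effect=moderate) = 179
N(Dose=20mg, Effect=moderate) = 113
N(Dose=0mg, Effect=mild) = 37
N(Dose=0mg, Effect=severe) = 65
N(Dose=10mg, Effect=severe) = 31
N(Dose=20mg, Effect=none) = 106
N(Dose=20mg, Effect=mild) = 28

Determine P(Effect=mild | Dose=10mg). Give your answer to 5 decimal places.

0.04545

Total with Dose=10mg: 168 + 18 + 179 + 31 = 396.
P(Effect=mild | Dose=10mg) = 18/396 = 0.04545.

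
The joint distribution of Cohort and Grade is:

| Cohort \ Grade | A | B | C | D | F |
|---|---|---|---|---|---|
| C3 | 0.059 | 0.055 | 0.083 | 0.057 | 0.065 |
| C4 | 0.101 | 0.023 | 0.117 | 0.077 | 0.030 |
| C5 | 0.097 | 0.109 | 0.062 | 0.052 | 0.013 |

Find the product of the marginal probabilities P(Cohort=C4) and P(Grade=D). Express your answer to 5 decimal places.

P(Cohort=C4) = 0.101 + 0.023 + 0.117 + 0.077 + 0.030 = 0.348.
P(Grade=D) = 0.057 + 0.077 + 0.052 = 0.186.
Product: 0.348 × 0.186 = 0.06473.

0.06473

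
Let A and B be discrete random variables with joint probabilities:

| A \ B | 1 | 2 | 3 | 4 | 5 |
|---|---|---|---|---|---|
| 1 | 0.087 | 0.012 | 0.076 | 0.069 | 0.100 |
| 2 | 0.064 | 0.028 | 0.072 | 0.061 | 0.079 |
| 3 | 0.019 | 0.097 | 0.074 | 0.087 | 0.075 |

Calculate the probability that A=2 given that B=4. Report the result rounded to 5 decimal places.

P(B=4) = 0.069 + 0.061 + 0.087 = 0.217.
P(A=2 | B=4) = 0.061/0.217 = 0.28111.

0.28111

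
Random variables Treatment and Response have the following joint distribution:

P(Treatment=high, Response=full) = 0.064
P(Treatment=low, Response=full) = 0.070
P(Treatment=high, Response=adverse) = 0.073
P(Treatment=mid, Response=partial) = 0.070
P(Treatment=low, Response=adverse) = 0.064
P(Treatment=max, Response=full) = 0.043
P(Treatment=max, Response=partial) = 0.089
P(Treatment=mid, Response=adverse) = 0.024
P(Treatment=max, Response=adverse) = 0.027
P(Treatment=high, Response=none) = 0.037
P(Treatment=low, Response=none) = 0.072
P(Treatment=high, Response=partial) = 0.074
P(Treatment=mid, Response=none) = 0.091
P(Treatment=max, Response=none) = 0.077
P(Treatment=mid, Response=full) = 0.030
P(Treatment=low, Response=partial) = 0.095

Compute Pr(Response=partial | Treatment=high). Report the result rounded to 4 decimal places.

P(Treatment=high) = 0.037 + 0.074 + 0.064 + 0.073 = 0.248.
P(Response=partial | Treatment=high) = 0.074/0.248 = 0.2984.

0.2984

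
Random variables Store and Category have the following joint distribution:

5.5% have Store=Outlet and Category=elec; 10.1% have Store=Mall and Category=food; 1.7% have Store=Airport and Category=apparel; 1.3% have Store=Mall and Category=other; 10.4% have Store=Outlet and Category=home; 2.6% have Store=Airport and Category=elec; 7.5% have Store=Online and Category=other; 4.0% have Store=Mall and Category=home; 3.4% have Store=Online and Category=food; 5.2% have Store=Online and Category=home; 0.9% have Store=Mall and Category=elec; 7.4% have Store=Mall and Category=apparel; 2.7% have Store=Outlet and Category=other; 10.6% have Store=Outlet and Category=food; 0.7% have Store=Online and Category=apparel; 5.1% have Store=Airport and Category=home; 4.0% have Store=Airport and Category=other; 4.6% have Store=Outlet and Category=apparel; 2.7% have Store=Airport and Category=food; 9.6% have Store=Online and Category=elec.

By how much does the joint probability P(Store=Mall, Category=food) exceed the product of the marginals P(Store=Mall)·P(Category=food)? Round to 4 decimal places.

0.0375

P(Store=Mall) = 0.101 + 0.074 + 0.009 + 0.040 + 0.013 = 0.237.
P(Category=food) = 0.101 + 0.027 + 0.106 + 0.034 = 0.268.
P(Store=Mall, Category=food) − P(Store=Mall)P(Category=food) = 0.101 − 0.237×0.268 = 0.0375.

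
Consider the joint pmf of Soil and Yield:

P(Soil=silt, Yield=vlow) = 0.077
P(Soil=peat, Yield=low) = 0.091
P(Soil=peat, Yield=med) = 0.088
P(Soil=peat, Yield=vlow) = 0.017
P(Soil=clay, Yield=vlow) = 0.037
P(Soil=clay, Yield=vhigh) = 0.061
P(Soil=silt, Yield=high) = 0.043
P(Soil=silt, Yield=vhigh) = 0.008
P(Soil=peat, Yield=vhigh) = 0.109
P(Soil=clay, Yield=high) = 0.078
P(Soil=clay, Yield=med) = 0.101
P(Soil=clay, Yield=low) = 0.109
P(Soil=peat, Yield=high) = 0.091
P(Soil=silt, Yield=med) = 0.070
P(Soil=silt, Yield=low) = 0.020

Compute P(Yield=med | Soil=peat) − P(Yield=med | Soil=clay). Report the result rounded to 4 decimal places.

P(Soil=peat) = 0.017 + 0.091 + 0.088 + 0.091 + 0.109 = 0.396; P(Yield=med | Soil=peat) = 0.088/0.396 = 0.22222.
P(Soil=clay) = 0.037 + 0.109 + 0.101 + 0.078 + 0.061 = 0.386; P(Yield=med | Soil=clay) = 0.101/0.386 = 0.26166.
Difference = -0.0394.

-0.0394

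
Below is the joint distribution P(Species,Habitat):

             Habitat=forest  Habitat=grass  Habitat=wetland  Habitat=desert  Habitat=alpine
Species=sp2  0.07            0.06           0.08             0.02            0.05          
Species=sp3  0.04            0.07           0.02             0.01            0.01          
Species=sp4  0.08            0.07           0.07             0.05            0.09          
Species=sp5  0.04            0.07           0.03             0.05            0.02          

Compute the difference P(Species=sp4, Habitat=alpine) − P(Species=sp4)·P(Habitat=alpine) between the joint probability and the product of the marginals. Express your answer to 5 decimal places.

P(Species=sp4) = 0.08 + 0.07 + 0.07 + 0.05 + 0.09 = 0.36.
P(Habitat=alpine) = 0.05 + 0.01 + 0.09 + 0.02 = 0.17.
P(Species=sp4, Habitat=alpine) − P(Species=sp4)P(Habitat=alpine) = 0.09 − 0.36×0.17 = 0.02880.

0.02880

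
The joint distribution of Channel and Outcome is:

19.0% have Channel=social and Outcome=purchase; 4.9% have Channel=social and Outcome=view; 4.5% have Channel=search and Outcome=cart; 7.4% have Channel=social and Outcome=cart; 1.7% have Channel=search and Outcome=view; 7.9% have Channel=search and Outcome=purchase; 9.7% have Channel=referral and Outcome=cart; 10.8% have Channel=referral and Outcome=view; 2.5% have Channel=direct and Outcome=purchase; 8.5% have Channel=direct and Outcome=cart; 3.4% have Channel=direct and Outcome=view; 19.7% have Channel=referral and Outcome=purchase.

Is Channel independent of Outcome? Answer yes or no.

P(Channel=direct) = 0.144 and P(Outcome=purchase) = 0.491, so their product is 0.07070, but P(Channel=direct, Outcome=purchase) = 0.025. Since these differ, Channel and Outcome are not independent.

no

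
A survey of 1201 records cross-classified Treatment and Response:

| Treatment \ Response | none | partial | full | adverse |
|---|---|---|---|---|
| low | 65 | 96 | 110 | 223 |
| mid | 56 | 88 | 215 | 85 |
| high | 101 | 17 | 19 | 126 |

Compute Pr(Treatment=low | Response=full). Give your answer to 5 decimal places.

0.31977

Total with Response=full: 110 + 215 + 19 = 344.
P(Treatment=low | Response=full) = 110/344 = 0.31977.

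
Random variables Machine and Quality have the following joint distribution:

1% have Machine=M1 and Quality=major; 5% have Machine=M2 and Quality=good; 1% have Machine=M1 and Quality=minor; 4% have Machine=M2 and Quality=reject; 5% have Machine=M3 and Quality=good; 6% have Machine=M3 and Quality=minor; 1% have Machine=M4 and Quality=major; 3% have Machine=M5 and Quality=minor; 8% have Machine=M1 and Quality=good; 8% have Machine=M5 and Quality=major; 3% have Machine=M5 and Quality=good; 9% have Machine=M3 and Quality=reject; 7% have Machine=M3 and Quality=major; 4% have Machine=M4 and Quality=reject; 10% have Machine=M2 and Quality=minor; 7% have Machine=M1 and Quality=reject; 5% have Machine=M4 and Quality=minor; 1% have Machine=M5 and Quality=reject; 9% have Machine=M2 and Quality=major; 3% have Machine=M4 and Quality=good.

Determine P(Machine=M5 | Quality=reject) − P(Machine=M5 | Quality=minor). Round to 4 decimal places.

-0.0800

P(Quality=reject) = 0.07 + 0.04 + 0.09 + 0.04 + 0.01 = 0.25; P(Machine=M5 | Quality=reject) = 0.01/0.25 = 0.04000.
P(Quality=minor) = 0.01 + 0.10 + 0.06 + 0.05 + 0.03 = 0.25; P(Machine=M5 | Quality=minor) = 0.03/0.25 = 0.12000.
Difference = -0.0800.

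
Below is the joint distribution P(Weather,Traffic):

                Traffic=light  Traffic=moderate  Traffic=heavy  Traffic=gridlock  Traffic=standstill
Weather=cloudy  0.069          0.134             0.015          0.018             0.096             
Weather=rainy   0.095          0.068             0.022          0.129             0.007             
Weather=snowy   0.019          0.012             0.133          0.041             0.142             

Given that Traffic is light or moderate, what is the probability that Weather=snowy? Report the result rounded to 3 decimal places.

P(Traffic=light) = 0.069 + 0.095 + 0.019 = 0.183.
P(Traffic=moderate) = 0.134 + 0.068 + 0.012 = 0.214.
P(Traffic ∈ {light, moderate}) = 0.183 + 0.214 = 0.397; P(Weather=snowy, Traffic ∈ {light, moderate}) = 0.019 + 0.012 = 0.031.
P(Weather=snowy | Traffic ∈ {light, moderate}) = 0.031/0.397 = 0.078.

0.078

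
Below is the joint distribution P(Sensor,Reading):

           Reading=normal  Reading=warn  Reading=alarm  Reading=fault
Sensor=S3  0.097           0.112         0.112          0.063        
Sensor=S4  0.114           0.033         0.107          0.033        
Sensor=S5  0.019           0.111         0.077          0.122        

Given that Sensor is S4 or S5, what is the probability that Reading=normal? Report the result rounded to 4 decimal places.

0.2159

P(Sensor=S4) = 0.114 + 0.033 + 0.107 + 0.033 = 0.287.
P(Sensor=S5) = 0.019 + 0.111 + 0.077 + 0.122 = 0.329.
P(Sensor ∈ {S4, S5}) = 0.287 + 0.329 = 0.616; P(Reading=normal, Sensor ∈ {S4, S5}) = 0.114 + 0.019 = 0.133.
P(Reading=normal | Sensor ∈ {S4, S5}) = 0.133/0.616 = 0.2159.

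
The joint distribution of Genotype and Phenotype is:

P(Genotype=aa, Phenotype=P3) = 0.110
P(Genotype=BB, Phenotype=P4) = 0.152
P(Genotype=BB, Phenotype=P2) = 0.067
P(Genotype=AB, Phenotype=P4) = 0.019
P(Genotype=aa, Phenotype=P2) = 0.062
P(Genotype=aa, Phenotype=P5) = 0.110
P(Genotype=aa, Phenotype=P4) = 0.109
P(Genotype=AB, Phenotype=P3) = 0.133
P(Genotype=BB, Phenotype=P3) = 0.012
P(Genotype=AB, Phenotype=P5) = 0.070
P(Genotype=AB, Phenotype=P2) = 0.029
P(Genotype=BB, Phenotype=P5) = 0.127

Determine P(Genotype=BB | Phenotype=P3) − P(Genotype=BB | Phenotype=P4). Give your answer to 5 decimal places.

P(Phenotype=P3) = 0.110 + 0.133 + 0.012 = 0.255; P(Genotype=BB | Phenotype=P3) = 0.012/0.255 = 0.047059.
P(Phenotype=P4) = 0.109 + 0.019 + 0.152 = 0.280; P(Genotype=BB | Phenotype=P4) = 0.152/0.280 = 0.542857.
Difference = -0.49580.

-0.49580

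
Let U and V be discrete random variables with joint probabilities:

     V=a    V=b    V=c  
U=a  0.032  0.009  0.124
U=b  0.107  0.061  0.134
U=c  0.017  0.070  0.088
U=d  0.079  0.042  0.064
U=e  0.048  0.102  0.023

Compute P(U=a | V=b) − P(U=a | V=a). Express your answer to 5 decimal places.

-0.08138

P(V=b) = 0.009 + 0.061 + 0.070 + 0.042 + 0.102 = 0.284; P(U=a | V=b) = 0.009/0.284 = 0.031690.
P(V=a) = 0.032 + 0.107 + 0.017 + 0.079 + 0.048 = 0.283; P(U=a | V=a) = 0.032/0.283 = 0.113074.
Difference = -0.08138.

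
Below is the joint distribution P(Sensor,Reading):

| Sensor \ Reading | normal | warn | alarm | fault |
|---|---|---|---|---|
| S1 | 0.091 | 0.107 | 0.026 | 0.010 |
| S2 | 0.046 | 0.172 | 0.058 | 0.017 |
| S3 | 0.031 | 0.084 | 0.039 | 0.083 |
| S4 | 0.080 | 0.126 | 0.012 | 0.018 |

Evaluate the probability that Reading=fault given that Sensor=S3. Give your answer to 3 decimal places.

P(Sensor=S3) = 0.031 + 0.084 + 0.039 + 0.083 = 0.237.
P(Reading=fault | Sensor=S3) = 0.083/0.237 = 0.350.

0.350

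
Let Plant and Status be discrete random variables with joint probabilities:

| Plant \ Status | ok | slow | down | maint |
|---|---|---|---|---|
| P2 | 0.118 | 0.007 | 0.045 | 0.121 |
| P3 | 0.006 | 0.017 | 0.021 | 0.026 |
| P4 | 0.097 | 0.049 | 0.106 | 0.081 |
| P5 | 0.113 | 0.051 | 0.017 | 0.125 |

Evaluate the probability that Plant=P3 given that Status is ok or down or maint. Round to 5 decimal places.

0.06050

P(Status=ok) = 0.118 + 0.006 + 0.097 + 0.113 = 0.334.
P(Status=down) = 0.045 + 0.021 + 0.106 + 0.017 = 0.189.
P(Status=maint) = 0.121 + 0.026 + 0.081 + 0.125 = 0.353.
P(Status ∈ {ok, down, maint}) = 0.334 + 0.189 + 0.353 = 0.876; P(Plant=P3, Status ∈ {ok, down, maint}) = 0.006 + 0.021 + 0.026 = 0.053.
P(Plant=P3 | Status ∈ {ok, down, maint}) = 0.053/0.876 = 0.06050.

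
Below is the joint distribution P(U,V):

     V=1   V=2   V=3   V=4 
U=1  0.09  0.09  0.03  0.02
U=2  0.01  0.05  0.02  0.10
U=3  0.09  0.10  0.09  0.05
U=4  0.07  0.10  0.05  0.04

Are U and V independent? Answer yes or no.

P(U=2) = 0.18 and P(V=4) = 0.21, so their product is 0.0378, but P(U=2, V=4) = 0.10. Since these differ, U and V are not independent.

no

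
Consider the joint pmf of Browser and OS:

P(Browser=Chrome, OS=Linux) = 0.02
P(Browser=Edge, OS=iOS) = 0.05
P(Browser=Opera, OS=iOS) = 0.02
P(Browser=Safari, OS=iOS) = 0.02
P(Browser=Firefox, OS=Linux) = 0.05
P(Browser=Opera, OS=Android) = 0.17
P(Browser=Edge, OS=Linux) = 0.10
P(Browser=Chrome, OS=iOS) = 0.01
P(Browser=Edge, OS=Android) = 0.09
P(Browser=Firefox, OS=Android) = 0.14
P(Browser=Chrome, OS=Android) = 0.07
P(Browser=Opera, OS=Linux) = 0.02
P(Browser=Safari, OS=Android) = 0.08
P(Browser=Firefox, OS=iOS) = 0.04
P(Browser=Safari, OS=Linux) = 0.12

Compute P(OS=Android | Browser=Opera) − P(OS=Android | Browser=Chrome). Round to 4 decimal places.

0.1095

P(Browser=Opera) = 0.02 + 0.02 + 0.17 = 0.21; P(OS=Android | Browser=Opera) = 0.17/0.21 = 0.80952.
P(Browser=Chrome) = 0.02 + 0.01 + 0.07 = 0.10; P(OS=Android | Browser=Chrome) = 0.07/0.10 = 0.70000.
Difference = 0.1095.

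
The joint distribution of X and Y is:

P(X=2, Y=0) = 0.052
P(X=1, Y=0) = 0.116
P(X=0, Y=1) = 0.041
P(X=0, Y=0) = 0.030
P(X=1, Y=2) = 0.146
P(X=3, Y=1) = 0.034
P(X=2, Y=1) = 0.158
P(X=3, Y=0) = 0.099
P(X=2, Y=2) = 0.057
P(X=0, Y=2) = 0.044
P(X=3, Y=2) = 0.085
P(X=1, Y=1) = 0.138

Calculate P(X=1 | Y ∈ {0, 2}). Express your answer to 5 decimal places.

0.41653

P(Y=0) = 0.030 + 0.116 + 0.052 + 0.099 = 0.297.
P(Y=2) = 0.044 + 0.146 + 0.057 + 0.085 = 0.332.
P(Y ∈ {0, 2}) = 0.297 + 0.332 = 0.629; P(X=1, Y ∈ {0, 2}) = 0.116 + 0.146 = 0.262.
P(X=1 | Y ∈ {0, 2}) = 0.262/0.629 = 0.41653.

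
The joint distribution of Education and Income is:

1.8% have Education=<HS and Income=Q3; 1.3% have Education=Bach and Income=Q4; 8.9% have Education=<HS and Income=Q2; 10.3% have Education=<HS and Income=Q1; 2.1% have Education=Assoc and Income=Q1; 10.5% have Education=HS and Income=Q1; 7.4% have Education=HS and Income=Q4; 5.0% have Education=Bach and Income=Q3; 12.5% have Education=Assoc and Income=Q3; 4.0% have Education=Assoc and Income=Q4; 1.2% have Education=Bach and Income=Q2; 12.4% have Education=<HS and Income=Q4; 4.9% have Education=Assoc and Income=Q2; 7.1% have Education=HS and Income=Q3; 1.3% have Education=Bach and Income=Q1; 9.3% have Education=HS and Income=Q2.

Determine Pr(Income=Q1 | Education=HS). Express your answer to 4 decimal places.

0.3061

P(Education=HS) = 0.105 + 0.093 + 0.071 + 0.074 = 0.343.
P(Income=Q1 | Education=HS) = 0.105/0.343 = 0.3061.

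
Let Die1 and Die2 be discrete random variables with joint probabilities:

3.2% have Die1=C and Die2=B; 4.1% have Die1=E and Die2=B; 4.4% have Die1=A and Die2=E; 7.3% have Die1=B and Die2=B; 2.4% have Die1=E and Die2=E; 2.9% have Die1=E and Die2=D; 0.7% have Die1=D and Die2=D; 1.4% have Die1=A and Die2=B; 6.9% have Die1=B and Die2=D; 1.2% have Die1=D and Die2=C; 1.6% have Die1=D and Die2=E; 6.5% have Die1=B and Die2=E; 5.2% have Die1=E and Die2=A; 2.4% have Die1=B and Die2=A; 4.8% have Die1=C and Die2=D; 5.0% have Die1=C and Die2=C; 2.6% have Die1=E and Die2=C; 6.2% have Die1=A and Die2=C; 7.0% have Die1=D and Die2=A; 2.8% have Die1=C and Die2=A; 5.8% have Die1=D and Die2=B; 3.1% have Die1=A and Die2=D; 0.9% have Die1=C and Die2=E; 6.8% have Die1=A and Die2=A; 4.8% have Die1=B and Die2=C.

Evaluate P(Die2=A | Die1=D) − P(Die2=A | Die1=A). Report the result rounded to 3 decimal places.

P(Die1=D) = 0.070 + 0.058 + 0.012 + 0.007 + 0.016 = 0.163; P(Die2=A | Die1=D) = 0.070/0.163 = 0.4294.
P(Die1=A) = 0.068 + 0.014 + 0.062 + 0.031 + 0.044 = 0.219; P(Die2=A | Die1=A) = 0.068/0.219 = 0.3105.
Difference = 0.119.

0.119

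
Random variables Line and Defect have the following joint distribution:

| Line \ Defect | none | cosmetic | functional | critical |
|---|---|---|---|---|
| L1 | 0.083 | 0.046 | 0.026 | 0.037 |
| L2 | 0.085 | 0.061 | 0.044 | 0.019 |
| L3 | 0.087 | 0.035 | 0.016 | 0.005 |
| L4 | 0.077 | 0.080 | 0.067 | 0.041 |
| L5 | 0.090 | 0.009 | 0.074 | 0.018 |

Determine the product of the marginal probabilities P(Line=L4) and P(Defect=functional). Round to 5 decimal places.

0.06016

P(Line=L4) = 0.077 + 0.080 + 0.067 + 0.041 = 0.265.
P(Defect=functional) = 0.026 + 0.044 + 0.016 + 0.067 + 0.074 = 0.227.
Product: 0.265 × 0.227 = 0.06016.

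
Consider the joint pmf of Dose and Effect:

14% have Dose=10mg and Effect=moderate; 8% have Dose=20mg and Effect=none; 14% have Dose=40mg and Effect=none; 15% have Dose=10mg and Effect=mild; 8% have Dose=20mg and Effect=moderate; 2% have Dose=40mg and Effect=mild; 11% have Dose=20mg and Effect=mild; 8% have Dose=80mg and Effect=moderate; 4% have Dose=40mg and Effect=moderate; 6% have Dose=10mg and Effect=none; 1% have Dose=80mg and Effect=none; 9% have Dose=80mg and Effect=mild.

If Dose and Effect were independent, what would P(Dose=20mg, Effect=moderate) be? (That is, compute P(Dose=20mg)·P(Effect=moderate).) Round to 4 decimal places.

0.0918

P(Dose=20mg) = 0.08 + 0.11 + 0.08 = 0.27.
P(Effect=moderate) = 0.14 + 0.08 + 0.04 + 0.08 = 0.34.
Product: 0.27 × 0.34 = 0.0918.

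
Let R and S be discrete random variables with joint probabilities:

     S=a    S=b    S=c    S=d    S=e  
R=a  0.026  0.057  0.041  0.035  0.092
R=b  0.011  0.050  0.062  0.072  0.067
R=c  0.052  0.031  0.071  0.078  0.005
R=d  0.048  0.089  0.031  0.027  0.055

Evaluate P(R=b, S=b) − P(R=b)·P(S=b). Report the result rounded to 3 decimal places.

P(R=b) = 0.011 + 0.050 + 0.062 + 0.072 + 0.067 = 0.262.
P(S=b) = 0.057 + 0.050 + 0.031 + 0.089 = 0.227.
P(R=b, S=b) − P(R=b)P(S=b) = 0.050 − 0.262×0.227 = -0.009.

-0.009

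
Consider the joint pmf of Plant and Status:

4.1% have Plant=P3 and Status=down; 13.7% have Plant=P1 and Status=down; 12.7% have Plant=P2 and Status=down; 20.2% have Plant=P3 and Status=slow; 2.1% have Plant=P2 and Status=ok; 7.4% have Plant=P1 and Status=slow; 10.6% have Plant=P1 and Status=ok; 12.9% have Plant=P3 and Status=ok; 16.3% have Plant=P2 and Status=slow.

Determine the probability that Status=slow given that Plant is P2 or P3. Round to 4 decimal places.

P(Plant=P2) = 0.021 + 0.163 + 0.127 = 0.311.
P(Plant=P3) = 0.129 + 0.202 + 0.041 = 0.372.
P(Plant ∈ {P2, P3}) = 0.311 + 0.372 = 0.683; P(Status=slow, Plant ∈ {P2, P3}) = 0.163 + 0.202 = 0.365.
P(Status=slow | Plant ∈ {P2, P3}) = 0.365/0.683 = 0.5344.

0.5344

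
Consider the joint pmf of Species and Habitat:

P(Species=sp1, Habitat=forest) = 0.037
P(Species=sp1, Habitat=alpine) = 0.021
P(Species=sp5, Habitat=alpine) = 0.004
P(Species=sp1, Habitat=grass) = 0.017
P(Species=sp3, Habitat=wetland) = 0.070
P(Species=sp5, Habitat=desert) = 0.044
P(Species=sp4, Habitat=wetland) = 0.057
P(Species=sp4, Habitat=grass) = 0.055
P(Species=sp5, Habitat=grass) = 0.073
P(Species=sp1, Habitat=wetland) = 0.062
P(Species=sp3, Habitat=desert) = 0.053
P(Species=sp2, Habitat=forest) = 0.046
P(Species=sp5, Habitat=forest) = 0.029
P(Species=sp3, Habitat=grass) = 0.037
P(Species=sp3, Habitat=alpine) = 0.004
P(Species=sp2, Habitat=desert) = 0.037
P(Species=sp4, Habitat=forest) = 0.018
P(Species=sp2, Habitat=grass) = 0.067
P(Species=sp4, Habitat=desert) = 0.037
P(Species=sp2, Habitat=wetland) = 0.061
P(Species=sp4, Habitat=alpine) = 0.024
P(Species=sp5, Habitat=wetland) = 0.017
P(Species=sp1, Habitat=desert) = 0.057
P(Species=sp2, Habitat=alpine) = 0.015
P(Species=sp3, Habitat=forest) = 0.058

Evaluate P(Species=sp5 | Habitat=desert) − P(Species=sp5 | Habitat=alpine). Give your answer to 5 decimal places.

0.13416

P(Habitat=desert) = 0.057 + 0.037 + 0.053 + 0.037 + 0.044 = 0.228; P(Species=sp5 | Habitat=desert) = 0.044/0.228 = 0.192982.
P(Habitat=alpine) = 0.021 + 0.015 + 0.004 + 0.024 + 0.004 = 0.068; P(Species=sp5 | Habitat=alpine) = 0.004/0.068 = 0.058824.
Difference = 0.13416.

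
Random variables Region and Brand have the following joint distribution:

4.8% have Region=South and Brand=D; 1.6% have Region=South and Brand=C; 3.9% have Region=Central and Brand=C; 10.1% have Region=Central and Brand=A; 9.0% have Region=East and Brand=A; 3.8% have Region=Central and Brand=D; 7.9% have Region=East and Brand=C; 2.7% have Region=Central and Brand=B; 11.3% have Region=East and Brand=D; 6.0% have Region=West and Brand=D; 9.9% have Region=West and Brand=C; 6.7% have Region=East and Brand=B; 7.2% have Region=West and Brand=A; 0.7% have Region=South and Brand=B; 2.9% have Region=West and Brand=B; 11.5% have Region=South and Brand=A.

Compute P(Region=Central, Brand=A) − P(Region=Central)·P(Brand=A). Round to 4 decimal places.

P(Region=Central) = 0.101 + 0.027 + 0.039 + 0.038 = 0.205.
P(Brand=A) = 0.115 + 0.090 + 0.072 + 0.101 = 0.378.
P(Region=Central, Brand=A) − P(Region=Central)P(Brand=A) = 0.101 − 0.205×0.378 = 0.0235.

0.0235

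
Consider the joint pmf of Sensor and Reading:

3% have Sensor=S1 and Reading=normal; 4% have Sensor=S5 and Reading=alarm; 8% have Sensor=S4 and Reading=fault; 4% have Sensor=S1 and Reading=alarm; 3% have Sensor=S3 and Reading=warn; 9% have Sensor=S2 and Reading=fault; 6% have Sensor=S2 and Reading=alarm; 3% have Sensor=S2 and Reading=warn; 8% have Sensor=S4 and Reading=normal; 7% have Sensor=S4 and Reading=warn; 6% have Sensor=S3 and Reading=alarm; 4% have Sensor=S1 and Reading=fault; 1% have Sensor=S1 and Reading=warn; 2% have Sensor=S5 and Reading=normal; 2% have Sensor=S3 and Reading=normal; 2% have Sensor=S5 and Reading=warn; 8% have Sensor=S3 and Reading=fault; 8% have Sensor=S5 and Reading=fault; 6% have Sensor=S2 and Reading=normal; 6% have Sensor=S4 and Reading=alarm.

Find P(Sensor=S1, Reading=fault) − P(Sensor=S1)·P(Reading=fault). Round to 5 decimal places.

-0.00440

P(Sensor=S1) = 0.03 + 0.01 + 0.04 + 0.04 = 0.12.
P(Reading=fault) = 0.04 + 0.09 + 0.08 + 0.08 + 0.08 = 0.37.
P(Sensor=S1, Reading=fault) − P(Sensor=S1)P(Reading=fault) = 0.04 − 0.12×0.37 = -0.00440.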